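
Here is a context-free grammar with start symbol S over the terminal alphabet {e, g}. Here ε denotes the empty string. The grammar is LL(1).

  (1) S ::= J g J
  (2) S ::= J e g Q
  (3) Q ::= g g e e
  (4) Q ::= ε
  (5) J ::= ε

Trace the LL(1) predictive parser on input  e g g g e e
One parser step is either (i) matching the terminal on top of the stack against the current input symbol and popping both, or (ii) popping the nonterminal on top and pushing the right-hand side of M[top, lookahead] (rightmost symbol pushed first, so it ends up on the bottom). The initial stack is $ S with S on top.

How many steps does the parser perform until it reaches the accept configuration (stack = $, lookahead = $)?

9

     Stack      Input          Action
  1  $ S        e g g g e e $  expand S ::= J e g Q
  2  $ Q g e J  e g g g e e $  expand J ::= ε
  3  $ Q g e    e g g g e e $  match e
  4  $ Q g      g g g e e $    match g
  5  $ Q        g g e e $      expand Q ::= g g e e
  6  $ e e g g  g g e e $      match g
  7  $ e e g    g e e $        match g
  8  $ e e      e e $          match e
  9  $ e        e $            match e
Accept reached after 9 steps.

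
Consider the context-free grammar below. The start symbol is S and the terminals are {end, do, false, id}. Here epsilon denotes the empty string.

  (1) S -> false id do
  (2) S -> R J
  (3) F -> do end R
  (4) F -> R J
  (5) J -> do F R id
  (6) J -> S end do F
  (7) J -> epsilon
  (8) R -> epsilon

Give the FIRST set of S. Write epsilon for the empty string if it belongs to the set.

{epsilon, do, end, false}

FIRST(R): from R->epsilon we get {epsilon}. So FIRST(R) = {epsilon}.
FIRST(S): from S->false id do we get {false}; from S->R J we get {epsilon, do, end, false}. So FIRST(S) = {epsilon, do, end, false}.
FIRST(J): from J->do F R id we get {do}; from J->S end do F we get {do, end, false}; from J->epsilon we get {epsilon}. So FIRST(J) = {epsilon, do, end, false}.
FIRST(F): from F->do end R we get {do}; from F->R J we get {epsilon, do, end, false}. So FIRST(F) = {epsilon, do, end, false}.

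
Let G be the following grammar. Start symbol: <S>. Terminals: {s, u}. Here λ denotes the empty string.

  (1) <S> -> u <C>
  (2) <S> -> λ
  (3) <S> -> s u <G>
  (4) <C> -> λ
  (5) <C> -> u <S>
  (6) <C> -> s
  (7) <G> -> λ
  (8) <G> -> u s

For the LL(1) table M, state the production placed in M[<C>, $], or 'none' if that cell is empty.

<C> -> λ

FIRST(<S>): from <S>->u <C> we get {u}; from <S>->λ we get {λ}; from <S>->s u <G> we get {s}. So FIRST(<S>) = {λ, s, u}.
FIRST(<C>): from <C>->λ we get {λ}; from <C>->u <S> we get {u}; from <C>->s we get {s}. So FIRST(<C>) = {λ, s, u}.
FIRST(<G>): from <G>->λ we get {λ}; from <G>->u s we get {u}. So FIRST(<G>) = {λ, u}.
FOLLOW(<S>) includes $ since <S> is the start symbol.
FOLLOW(<S>): in <C>->u <S>, the suffix after <S> is empty, so FOLLOW(<S>) ⊇ FOLLOW(<C>) = {$}. Thus FOLLOW(<S>) = {$}.
FOLLOW(<C>): in <S>->u <C>, the suffix after <C> is empty, so FOLLOW(<C>) ⊇ FOLLOW(<S>) = {$}. Thus FOLLOW(<C>) = {$}.
For <C> -> λ: FIRST(λ) = {λ}, so it goes in M[<C>, t] for t ∈ {}; since λ ∈ FIRST, also for every t ∈ FOLLOW(<C>) = {$}.
For <C> -> u <S>: FIRST(u <S>) = {u}, so it goes in M[<C>, t] for t ∈ {u}.
For <C> -> s: FIRST(s) = {s}, so it goes in M[<C>, t] for t ∈ {s}.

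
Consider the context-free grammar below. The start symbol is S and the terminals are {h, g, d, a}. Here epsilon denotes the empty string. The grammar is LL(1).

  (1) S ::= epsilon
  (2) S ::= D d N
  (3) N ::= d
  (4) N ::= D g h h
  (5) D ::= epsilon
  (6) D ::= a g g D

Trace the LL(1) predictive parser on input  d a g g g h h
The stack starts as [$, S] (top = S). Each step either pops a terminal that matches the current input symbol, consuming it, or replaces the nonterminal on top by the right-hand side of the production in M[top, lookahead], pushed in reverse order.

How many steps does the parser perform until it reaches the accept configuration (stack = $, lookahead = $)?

      Stack            Input            Action
   1  $ S              d a g g g h h $  expand S ::= D d N
   2  $ N d D          d a g g g h h $  expand D ::= epsilon
   3  $ N d            d a g g g h h $  match d
   4  $ N              a g g g h h $    expand N ::= D g h h
   5  $ h h g D        a g g g h h $    expand D ::= a g g D
   6  $ h h g D g g a  a g g g h h $    match a
   7  $ h h g D g g    g g g h h $      match g
   8  $ h h g D g      g g h h $        match g
   9  $ h h g D        g h h $          expand D ::= epsilon
  10  $ h h g          g h h $          match g
  11  $ h h            h h $            match h
  12  $ h              h $              match h
Accept reached after 12 steps.

12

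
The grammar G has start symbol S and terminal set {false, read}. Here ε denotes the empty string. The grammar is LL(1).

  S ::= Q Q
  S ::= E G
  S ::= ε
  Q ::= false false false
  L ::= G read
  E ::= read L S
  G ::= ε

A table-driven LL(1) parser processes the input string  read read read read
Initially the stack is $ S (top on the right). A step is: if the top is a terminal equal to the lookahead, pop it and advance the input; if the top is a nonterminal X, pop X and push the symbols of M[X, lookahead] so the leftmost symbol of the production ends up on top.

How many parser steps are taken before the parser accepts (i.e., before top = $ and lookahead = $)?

      Stack           Input                  Action
   1  $ S             read read read read $  expand S ::= E G
   2  $ G E           read read read read $  expand E ::= read L S
   3  $ G S L read    read read read read $  match read
   4  $ G S L         read read read $       expand L ::= G read
   5  $ G S read G    read read read $       expand G ::= ε
   6  $ G S read      read read read $       match read
   7  $ G S           read read $            expand S ::= E G
   8  $ G G E         read read $            expand E ::= read L S
   9  $ G G S L read  read read $            match read
  10  $ G G S L       read $                 expand L ::= G read
  11  $ G G S read G  read $                 expand G ::= ε
  12  $ G G S read    read $                 match read
  13  $ G G S         $                      expand S ::= ε
  14  $ G G           $                      expand G ::= ε
  15  $ G             $                      expand G ::= ε
Accept reached after 15 steps.

15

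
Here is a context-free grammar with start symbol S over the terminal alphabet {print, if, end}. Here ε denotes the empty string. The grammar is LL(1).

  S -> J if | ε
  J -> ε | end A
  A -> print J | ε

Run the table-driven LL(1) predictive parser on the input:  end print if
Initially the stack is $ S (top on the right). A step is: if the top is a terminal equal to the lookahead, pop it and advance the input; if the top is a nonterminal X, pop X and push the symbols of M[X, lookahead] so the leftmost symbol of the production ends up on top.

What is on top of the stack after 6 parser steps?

if

step 1: stack=$ S  input=end print if $  — expand S -> J if
step 2: stack=$ if J  input=end print if $  — expand J -> end A
step 3: stack=$ if A end  input=end print if $  — match end
step 4: stack=$ if A  input=print if $  — expand A -> print J
step 5: stack=$ if J print  input=print if $  — match print
step 6: stack=$ if J  input=if $  — expand J -> ε
Stack after step 6: $ if (top = if).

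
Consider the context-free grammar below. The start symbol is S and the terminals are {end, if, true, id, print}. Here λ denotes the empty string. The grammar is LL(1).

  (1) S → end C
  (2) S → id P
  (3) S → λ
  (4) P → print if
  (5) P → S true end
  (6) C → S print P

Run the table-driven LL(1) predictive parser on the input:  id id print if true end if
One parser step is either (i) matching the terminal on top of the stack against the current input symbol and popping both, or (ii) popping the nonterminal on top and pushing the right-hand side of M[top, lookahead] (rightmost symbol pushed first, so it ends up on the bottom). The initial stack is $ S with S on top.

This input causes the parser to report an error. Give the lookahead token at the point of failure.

if

step 1: stack=$ S  input=id id print if true end if $  — expand S → id P
step 2: stack=$ P id  input=id id print if true end if $  — match id
step 3: stack=$ P  input=id print if true end if $  — expand P → S true end
step 4: stack=$ end true S  input=id print if true end if $  — expand S → id P
step 5: stack=$ end true P id  input=id print if true end if $  — match id
step 6: stack=$ end true P  input=print if true end if $  — expand P → print if
step 7: stack=$ end true if print  input=print if true end if $  — match print
step 8: stack=$ end true if  input=if true end if $  — match if
step 9: stack=$ end true  input=true end if $  — match true
step 10: stack=$ end  input=end if $  — match end
step 11: stack=$  input=if $  — error: stack empty but input remains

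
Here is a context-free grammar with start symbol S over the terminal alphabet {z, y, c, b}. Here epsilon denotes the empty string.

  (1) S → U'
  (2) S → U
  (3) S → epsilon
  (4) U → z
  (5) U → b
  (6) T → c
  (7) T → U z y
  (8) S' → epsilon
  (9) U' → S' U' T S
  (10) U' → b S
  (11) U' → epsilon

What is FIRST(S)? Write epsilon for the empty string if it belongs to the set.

{epsilon, b, c, z}

FIRST(U): from U→z we get {z}; from U→b we get {b}. So FIRST(U) = {b, z}.
FIRST(S'): from S'→epsilon we get {epsilon}. So FIRST(S') = {epsilon}.
FIRST(T): from T→c we get {c}; from T→U z y we get {b, z}. So FIRST(T) = {b, c, z}.
FIRST(U'): from U'→S' U' T S we get {b, c, z}; from U'→b S we get {b}; from U'→epsilon we get {epsilon}. So FIRST(U') = {epsilon, b, c, z}.
FIRST(S): from S→U' we get {epsilon, b, c, z}; from S→U we get {b, z}; from S→epsilon we get {epsilon}. So FIRST(S) = {epsilon, b, c, z}.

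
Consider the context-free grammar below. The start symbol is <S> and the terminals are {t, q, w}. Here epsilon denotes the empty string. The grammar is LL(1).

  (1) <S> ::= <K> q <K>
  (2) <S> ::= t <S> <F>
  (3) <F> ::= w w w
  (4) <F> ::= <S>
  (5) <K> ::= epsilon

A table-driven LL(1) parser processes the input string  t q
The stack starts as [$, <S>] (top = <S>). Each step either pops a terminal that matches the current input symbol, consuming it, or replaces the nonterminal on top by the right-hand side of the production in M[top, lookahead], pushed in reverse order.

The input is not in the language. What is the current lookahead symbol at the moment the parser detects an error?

     Stack            Input  Action
  1  $ <S>            t q $  expand <S> ::= t <S> <F>
  2  $ <F> <S> t      t q $  match t
  3  $ <F> <S>        q $    expand <S> ::= <K> q <K>
  4  $ <F> <K> q <K>  q $    expand <K> ::= epsilon
  5  $ <F> <K> q      q $    match q
  6  $ <F> <K>        $      expand <K> ::= epsilon
  7  $ <F>            $      error: M[<F>, $] is empty

$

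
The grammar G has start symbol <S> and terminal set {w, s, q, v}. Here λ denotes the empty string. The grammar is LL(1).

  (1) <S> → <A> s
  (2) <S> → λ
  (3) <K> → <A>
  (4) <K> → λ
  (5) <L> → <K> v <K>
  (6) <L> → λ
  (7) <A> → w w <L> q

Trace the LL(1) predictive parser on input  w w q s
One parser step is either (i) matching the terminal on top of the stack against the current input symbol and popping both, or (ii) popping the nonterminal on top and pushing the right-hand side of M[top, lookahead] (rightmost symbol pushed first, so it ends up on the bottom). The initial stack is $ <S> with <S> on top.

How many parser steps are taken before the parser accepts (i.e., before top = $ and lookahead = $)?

     Stack          Input      Action
  1  $ <S>          w w q s $  expand <S> → <A> s
  2  $ s <A>        w w q s $  expand <A> → w w <L> q
  3  $ s q <L> w w  w w q s $  match w
  4  $ s q <L> w    w q s $    match w
  5  $ s q <L>      q s $      expand <L> → λ
  6  $ s q          q s $      match q
  7  $ s            s $        match s
Accept reached after 7 steps.

7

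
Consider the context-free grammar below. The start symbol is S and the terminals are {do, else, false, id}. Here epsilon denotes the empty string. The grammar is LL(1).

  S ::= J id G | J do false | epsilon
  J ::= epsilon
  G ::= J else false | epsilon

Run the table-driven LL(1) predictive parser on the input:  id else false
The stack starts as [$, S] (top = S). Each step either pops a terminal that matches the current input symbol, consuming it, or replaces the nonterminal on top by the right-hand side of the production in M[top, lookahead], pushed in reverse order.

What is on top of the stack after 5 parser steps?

step 1: stack=$ S  input=id else false $  — expand S ::= J id G
step 2: stack=$ G id J  input=id else false $  — expand J ::= epsilon
step 3: stack=$ G id  input=id else false $  — match id
step 4: stack=$ G  input=else false $  — expand G ::= J else false
step 5: stack=$ false else J  input=else false $  — expand J ::= epsilon
Stack after step 5: $ false else (top = else).

else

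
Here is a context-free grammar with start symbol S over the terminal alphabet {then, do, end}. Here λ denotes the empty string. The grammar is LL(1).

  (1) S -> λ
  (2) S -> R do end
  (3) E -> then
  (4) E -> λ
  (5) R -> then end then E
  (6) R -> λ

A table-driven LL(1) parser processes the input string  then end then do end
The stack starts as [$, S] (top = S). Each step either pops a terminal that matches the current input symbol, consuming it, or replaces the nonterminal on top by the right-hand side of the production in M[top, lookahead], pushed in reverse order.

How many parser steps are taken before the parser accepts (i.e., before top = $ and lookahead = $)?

8

     Stack                     Input                   Action
  1  $ S                       then end then do end $  expand S -> R do end
  2  $ end do R                then end then do end $  expand R -> then end then E
  3  $ end do E then end then  then end then do end $  match then
  4  $ end do E then end       end then do end $       match end
  5  $ end do E then           then do end $           match then
  6  $ end do E                do end $                expand E -> λ
  7  $ end do                  do end $                match do
  8  $ end                     end $                   match end
Accept reached after 8 steps.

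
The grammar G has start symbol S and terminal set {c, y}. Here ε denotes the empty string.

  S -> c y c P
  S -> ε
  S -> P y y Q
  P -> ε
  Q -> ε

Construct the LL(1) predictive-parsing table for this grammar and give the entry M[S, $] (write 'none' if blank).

S -> ε

FIRST(P): from P->ε we get {ε}. So FIRST(P) = {ε}.
FIRST(Q): from Q->ε we get {ε}. So FIRST(Q) = {ε}.
FIRST(S): from S->c y c P we get {c}; from S->ε we get {ε}; from S->P y y Q we get {y}. So FIRST(S) = {ε, c, y}.
FOLLOW(S) includes $ since S is the start symbol.
FOLLOW(S): S appears on no right-hand side. Thus FOLLOW(S) = {$}.
For S -> c y c P: FIRST(c y c P) = {c}, so it goes in M[S, t] for t ∈ {c}.
For S -> ε: FIRST(ε) = {ε}, so it goes in M[S, t] for t ∈ {}; since ε ∈ FIRST, also for every t ∈ FOLLOW(S) = {$}.
For S -> P y y Q: FIRST(P y y Q) = {y}, so it goes in M[S, t] for t ∈ {y}.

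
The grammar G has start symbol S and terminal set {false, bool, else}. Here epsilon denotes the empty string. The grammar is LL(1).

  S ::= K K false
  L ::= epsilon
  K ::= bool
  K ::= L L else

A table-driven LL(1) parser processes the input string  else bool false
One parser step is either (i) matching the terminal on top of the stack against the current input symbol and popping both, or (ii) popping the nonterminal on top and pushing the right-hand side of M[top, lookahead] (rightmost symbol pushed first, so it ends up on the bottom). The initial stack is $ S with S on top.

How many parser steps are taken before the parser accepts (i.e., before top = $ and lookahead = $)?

8

step 1: stack=$ S  input=else bool false $  — expand S ::= K K false
step 2: stack=$ false K K  input=else bool false $  — expand K ::= L L else
step 3: stack=$ false K else L L  input=else bool false $  — expand L ::= epsilon
step 4: stack=$ false K else L  input=else bool false $  — expand L ::= epsilon
step 5: stack=$ false K else  input=else bool false $  — match else
step 6: stack=$ false K  input=bool false $  — expand K ::= bool
step 7: stack=$ false bool  input=bool false $  — match bool
step 8: stack=$ false  input=false $  — match false
Accept reached after 8 steps.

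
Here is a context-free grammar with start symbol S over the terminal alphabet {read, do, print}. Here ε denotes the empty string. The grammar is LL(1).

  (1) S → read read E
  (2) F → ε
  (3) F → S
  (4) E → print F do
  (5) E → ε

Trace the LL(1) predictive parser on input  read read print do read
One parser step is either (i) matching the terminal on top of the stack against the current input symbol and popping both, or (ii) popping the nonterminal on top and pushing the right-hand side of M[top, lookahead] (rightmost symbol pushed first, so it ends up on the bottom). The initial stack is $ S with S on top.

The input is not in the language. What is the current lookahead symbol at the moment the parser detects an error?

read

     Stack          Input                      Action
  1  $ S            read read print do read $  expand S → read read E
  2  $ E read read  read read print do read $  match read
  3  $ E read       read print do read $       match read
  4  $ E            print do read $            expand E → print F do
  5  $ do F print   print do read $            match print
  6  $ do F         do read $                  expand F → ε
  7  $ do           do read $                  match do
  8  $              read $                     error: stack empty but input remains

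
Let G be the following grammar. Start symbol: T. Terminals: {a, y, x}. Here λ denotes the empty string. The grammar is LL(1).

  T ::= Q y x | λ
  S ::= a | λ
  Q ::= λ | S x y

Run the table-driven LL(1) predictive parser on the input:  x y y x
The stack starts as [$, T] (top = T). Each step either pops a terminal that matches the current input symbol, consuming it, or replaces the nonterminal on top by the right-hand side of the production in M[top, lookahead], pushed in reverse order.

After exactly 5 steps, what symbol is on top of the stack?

y

step 1: stack=$ T  input=x y y x $  — expand T ::= Q y x
step 2: stack=$ x y Q  input=x y y x $  — expand Q ::= S x y
step 3: stack=$ x y y x S  input=x y y x $  — expand S ::= λ
step 4: stack=$ x y y x  input=x y y x $  — match x
step 5: stack=$ x y y  input=y y x $  — match y
Stack after step 5: $ x y (top = y).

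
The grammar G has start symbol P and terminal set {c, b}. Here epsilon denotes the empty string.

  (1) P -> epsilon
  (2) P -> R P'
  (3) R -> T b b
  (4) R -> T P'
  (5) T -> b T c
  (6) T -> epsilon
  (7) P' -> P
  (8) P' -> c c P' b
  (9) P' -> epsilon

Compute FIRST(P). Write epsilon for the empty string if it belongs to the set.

FIRST(T) = {epsilon, b}
FIRST(P) = {epsilon, b, c}  (via R P')
FIRST(P') = {epsilon, b, c}  (via P)
FIRST(R) = {epsilon, b, c}  (via T b b, T P')

{epsilon, b, c}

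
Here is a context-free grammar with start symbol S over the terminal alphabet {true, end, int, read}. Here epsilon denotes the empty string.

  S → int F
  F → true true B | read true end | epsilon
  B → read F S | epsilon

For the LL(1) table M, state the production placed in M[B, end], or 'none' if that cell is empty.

none

FIRST(S) = {int}
FIRST(F) = {epsilon, read, true}
FIRST(B) = {epsilon, read}
FOLLOW(S) includes $ since S is the start symbol.
FOLLOW(F): in S→int F, the suffix after F is empty, so FOLLOW(F) ⊇ FOLLOW(S) = {$, int}; in B→read F S, F is followed by S with FIRST {int}. Thus FOLLOW(F) = {$, int}.
FOLLOW(B): in F→true true B, the suffix after B is empty, so FOLLOW(B) ⊇ FOLLOW(F) = {$, int}. Thus FOLLOW(B) = {$, int}.
For B → read F S: FIRST(read F S) = {read}, so it goes in M[B, t] for t ∈ {read}.
For B → epsilon: FIRST(epsilon) = {epsilon}, so it goes in M[B, t] for t ∈ {}; since epsilon ∈ FIRST, also for every t ∈ FOLLOW(B) = {$, int}.
None of these place a production in M[B, end].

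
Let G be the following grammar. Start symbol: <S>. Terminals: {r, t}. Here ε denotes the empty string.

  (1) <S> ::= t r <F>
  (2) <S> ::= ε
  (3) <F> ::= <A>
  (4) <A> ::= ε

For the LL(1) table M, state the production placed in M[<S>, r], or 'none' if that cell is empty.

none

FIRST(<S>) = {ε, t}
FIRST(<A>) = {ε}
FIRST(<F>) = {ε}  (via <A>)
FOLLOW(<S>) includes $ since <S> is the start symbol.
FOLLOW(<S>): <S> appears on no right-hand side. Thus FOLLOW(<S>) = {$}.
For <S> ::= t r <F>: FIRST(t r <F>) = {t}, so it goes in M[<S>, t] for t ∈ {t}.
For <S> ::= ε: FIRST(ε) = {ε}, so it goes in M[<S>, t] for t ∈ {}; since ε ∈ FIRST, also for every t ∈ FOLLOW(<S>) = {$}.
None of these place a production in M[<S>, r].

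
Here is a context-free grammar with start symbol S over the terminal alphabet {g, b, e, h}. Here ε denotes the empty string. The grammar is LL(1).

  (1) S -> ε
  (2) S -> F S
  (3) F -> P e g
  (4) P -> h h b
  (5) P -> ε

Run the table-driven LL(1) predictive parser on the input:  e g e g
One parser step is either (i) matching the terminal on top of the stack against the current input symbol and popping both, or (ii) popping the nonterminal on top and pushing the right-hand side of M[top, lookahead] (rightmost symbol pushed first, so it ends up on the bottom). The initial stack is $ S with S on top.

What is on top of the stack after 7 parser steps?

P

step 1: stack=$ S  input=e g e g $  — expand S -> F S
step 2: stack=$ S F  input=e g e g $  — expand F -> P e g
step 3: stack=$ S g e P  input=e g e g $  — expand P -> ε
step 4: stack=$ S g e  input=e g e g $  — match e
step 5: stack=$ S g  input=g e g $  — match g
step 6: stack=$ S  input=e g $  — expand S -> F S
step 7: stack=$ S F  input=e g $  — expand F -> P e g
Stack after step 7: $ S g e P (top = P).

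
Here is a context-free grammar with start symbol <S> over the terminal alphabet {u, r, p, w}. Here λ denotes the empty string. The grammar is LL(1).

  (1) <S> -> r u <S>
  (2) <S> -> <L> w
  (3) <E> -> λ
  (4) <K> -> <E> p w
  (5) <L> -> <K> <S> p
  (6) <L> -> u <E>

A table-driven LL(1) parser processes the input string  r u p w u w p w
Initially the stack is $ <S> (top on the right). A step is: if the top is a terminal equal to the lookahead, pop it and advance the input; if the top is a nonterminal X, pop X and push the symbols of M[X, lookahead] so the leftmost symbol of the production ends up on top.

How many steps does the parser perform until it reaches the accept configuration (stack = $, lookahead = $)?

step 1: stack=$ <S>  input=r u p w u w p w $  — expand <S> -> r u <S>
step 2: stack=$ <S> u r  input=r u p w u w p w $  — match r
step 3: stack=$ <S> u  input=u p w u w p w $  — match u
step 4: stack=$ <S>  input=p w u w p w $  — expand <S> -> <L> w
step 5: stack=$ w <L>  input=p w u w p w $  — expand <L> -> <K> <S> p
step 6: stack=$ w p <S> <K>  input=p w u w p w $  — expand <K> -> <E> p w
step 7: stack=$ w p <S> w p <E>  input=p w u w p w $  — expand <E> -> λ
step 8: stack=$ w p <S> w p  input=p w u w p w $  — match p
step 9: stack=$ w p <S> w  input=w u w p w $  — match w
step 10: stack=$ w p <S>  input=u w p w $  — expand <S> -> <L> w
step 11: stack=$ w p w <L>  input=u w p w $  — expand <L> -> u <E>
step 12: stack=$ w p w <E> u  input=u w p w $  — match u
step 13: stack=$ w p w <E>  input=w p w $  — expand <E> -> λ
step 14: stack=$ w p w  input=w p w $  — match w
step 15: stack=$ w p  input=p w $  — match p
step 16: stack=$ w  input=w $  — match w
Accept reached after 16 steps.

16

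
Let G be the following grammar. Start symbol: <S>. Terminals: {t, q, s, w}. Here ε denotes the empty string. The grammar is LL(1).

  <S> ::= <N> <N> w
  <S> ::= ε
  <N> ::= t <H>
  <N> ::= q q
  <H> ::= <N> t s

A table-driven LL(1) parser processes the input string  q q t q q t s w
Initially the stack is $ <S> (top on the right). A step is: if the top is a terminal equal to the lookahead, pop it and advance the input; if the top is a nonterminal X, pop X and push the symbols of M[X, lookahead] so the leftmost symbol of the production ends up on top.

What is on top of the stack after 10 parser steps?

t

      Stack        Input              Action
   1  $ <S>        q q t q q t s w $  expand <S> ::= <N> <N> w
   2  $ w <N> <N>  q q t q q t s w $  expand <N> ::= q q
   3  $ w <N> q q  q q t q q t s w $  match q
   4  $ w <N> q    q t q q t s w $    match q
   5  $ w <N>      t q q t s w $      expand <N> ::= t <H>
   6  $ w <H> t    t q q t s w $      match t
   7  $ w <H>      q q t s w $        expand <H> ::= <N> t s
   8  $ w s t <N>  q q t s w $        expand <N> ::= q q
   9  $ w s t q q  q q t s w $        match q
  10  $ w s t q    q t s w $          match q
Stack after step 10: $ w s t (top = t).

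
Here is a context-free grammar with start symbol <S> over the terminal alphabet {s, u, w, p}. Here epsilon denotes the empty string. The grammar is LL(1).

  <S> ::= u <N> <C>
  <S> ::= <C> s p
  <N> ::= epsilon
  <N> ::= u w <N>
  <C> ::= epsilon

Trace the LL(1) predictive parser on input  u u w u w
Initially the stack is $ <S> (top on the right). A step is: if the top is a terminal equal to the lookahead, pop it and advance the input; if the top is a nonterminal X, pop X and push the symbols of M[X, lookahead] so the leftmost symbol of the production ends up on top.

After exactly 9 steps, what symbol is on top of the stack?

<C>

     Stack          Input        Action
  1  $ <S>          u u w u w $  expand <S> ::= u <N> <C>
  2  $ <C> <N> u    u u w u w $  match u
  3  $ <C> <N>      u w u w $    expand <N> ::= u w <N>
  4  $ <C> <N> w u  u w u w $    match u
  5  $ <C> <N> w    w u w $      match w
  6  $ <C> <N>      u w $        expand <N> ::= u w <N>
  7  $ <C> <N> w u  u w $        match u
  8  $ <C> <N> w    w $          match w
  9  $ <C> <N>      $            expand <N> ::= epsilon
Stack after step 9: $ <C> (top = <C>).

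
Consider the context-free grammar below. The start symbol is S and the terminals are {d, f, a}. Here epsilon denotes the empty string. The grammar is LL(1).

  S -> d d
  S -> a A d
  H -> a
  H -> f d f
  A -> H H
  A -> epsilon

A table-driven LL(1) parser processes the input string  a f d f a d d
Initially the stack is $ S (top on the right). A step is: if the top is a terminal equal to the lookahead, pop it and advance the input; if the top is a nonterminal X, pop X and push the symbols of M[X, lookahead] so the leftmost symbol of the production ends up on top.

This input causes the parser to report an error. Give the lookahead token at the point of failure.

      Stack        Input            Action
   1  $ S          a f d f a d d $  expand S -> a A d
   2  $ d A a      a f d f a d d $  match a
   3  $ d A        f d f a d d $    expand A -> H H
   4  $ d H H      f d f a d d $    expand H -> f d f
   5  $ d H f d f  f d f a d d $    match f
   6  $ d H f d    d f a d d $      match d
   7  $ d H f      f a d d $        match f
   8  $ d H        a d d $          expand H -> a
   9  $ d a        a d d $          match a
  10  $ d          d d $            match d
  11  $            d $              error: stack empty but input remains

d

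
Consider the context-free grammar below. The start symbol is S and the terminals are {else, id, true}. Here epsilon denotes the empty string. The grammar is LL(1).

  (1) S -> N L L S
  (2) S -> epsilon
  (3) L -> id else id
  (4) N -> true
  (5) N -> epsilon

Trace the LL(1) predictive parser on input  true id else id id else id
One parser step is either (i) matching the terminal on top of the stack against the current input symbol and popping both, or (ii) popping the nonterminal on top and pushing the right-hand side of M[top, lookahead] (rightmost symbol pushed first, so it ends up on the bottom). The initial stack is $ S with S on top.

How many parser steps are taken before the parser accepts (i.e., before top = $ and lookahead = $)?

step 1: stack=$ S  input=true id else id id else id $  — expand S -> N L L S
step 2: stack=$ S L L N  input=true id else id id else id $  — expand N -> true
step 3: stack=$ S L L true  input=true id else id id else id $  — match true
step 4: stack=$ S L L  input=id else id id else id $  — expand L -> id else id
step 5: stack=$ S L id else id  input=id else id id else id $  — match id
step 6: stack=$ S L id else  input=else id id else id $  — match else
step 7: stack=$ S L id  input=id id else id $  — match id
step 8: stack=$ S L  input=id else id $  — expand L -> id else id
step 9: stack=$ S id else id  input=id else id $  — match id
step 10: stack=$ S id else  input=else id $  — match else
step 11: stack=$ S id  input=id $  — match id
step 12: stack=$ S  input=$  — expand S -> epsilon
Accept reached after 12 steps.

12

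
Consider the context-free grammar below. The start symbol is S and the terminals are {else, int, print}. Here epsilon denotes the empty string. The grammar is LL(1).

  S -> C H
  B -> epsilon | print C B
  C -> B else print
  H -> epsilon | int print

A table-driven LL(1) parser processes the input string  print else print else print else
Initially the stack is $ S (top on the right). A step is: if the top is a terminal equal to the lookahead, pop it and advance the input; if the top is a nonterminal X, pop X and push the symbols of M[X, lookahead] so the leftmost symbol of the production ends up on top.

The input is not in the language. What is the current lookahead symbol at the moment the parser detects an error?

      Stack                          Input                               Action
   1  $ S                            print else print else print else $  expand S -> C H
   2  $ H C                          print else print else print else $  expand C -> B else print
   3  $ H print else B               print else print else print else $  expand B -> print C B
   4  $ H print else B C print       print else print else print else $  match print
   5  $ H print else B C             else print else print else $        expand C -> B else print
   6  $ H print else B print else B  else print else print else $        expand B -> epsilon
   7  $ H print else B print else    else print else print else $        match else
   8  $ H print else B print         print else print else $             match print
   9  $ H print else B               else print else $                   expand B -> epsilon
  10  $ H print else                 else print else $                   match else
  11  $ H print                      print else $                        match print
  12  $ H                            else $                              error: M[H, else] is empty

else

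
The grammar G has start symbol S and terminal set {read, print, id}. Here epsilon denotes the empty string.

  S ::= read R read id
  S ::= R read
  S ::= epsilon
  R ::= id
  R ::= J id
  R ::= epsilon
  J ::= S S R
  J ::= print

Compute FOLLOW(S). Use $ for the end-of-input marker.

FIRST(S) = {epsilon, id, print, read}  (via R read)
FIRST(R) = {epsilon, id, print, read}  (via J id)
FIRST(J) = {epsilon, id, print, read}  (via S S R)
FOLLOW(S) includes $ since S is the start symbol.
FOLLOW(J): in R::=J id, J is followed by id with FIRST {id}. Thus FOLLOW(J) = {id}.
FOLLOW(S): in J::=S S R (occurrence 1), S is followed by S R with FIRST {epsilon, id, print, read}; in J::=S S R (occurrence 1), the suffix after S is nullable, so FOLLOW(S) ⊇ FOLLOW(J) = {id}; in J::=S S R (occurrence 2), S is followed by R with FIRST {epsilon, id, print, read}; in J::=S S R (occurrence 2), the suffix after S is nullable, so FOLLOW(S) ⊇ FOLLOW(J) = {id}. Thus FOLLOW(S) = {$, id, print, read}.
FOLLOW(R): in S::=read R read id, R is followed by read id with FIRST {read}; in S::=R read, R is followed by read with FIRST {read}; in J::=S S R, the suffix after R is empty, so FOLLOW(R) ⊇ FOLLOW(J) = {id}. Thus FOLLOW(R) = {id, read}.

{$, id, print, read}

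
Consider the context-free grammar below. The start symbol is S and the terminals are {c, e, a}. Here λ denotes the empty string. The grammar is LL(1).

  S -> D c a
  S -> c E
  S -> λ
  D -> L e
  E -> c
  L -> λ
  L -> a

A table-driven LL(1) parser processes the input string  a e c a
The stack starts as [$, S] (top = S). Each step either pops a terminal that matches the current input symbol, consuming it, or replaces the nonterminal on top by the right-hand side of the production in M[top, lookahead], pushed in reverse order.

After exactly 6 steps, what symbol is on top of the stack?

a

step 1: stack=$ S  input=a e c a $  — expand S -> D c a
step 2: stack=$ a c D  input=a e c a $  — expand D -> L e
step 3: stack=$ a c e L  input=a e c a $  — expand L -> a
step 4: stack=$ a c e a  input=a e c a $  — match a
step 5: stack=$ a c e  input=e c a $  — match e
step 6: stack=$ a c  input=c a $  — match c
Stack after step 6: $ a (top = a).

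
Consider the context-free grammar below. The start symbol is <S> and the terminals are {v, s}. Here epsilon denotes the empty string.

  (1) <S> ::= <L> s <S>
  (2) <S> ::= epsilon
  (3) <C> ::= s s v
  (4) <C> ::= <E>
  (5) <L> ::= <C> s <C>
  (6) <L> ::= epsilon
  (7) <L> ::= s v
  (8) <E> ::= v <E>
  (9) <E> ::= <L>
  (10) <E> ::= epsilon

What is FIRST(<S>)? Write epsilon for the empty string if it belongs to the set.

{epsilon, s, v}

FIRST(<S>): from <S>::=<L> s <S> we get {s, v}; from <S>::=epsilon we get {epsilon}. So FIRST(<S>) = {epsilon, s, v}.
FIRST(<C>): from <C>::=s s v we get {s}; from <C>::=<E> we get {epsilon, s, v}. So FIRST(<C>) = {epsilon, s, v}.
FIRST(<L>): from <L>::=<C> s <C> we get {s, v}; from <L>::=epsilon we get {epsilon}; from <L>::=s v we get {s}. So FIRST(<L>) = {epsilon, s, v}.
FIRST(<E>): from <E>::=v <E> we get {v}; from <E>::=<L> we get {epsilon, s, v}; from <E>::=epsilon we get {epsilon}. So FIRST(<E>) = {epsilon, s, v}.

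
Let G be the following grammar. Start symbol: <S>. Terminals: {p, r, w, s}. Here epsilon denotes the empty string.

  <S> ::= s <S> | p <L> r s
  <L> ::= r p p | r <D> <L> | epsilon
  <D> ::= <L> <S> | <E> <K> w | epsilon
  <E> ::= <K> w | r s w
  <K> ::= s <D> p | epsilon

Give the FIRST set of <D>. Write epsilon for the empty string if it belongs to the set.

{epsilon, p, r, s, w}

FIRST(<S>) = {p, s}
FIRST(<L>) = {epsilon, r}
FIRST(<K>) = {epsilon, s}
FIRST(<E>) = {r, s, w}  (via <K> w)
FIRST(<D>) = {epsilon, p, r, s, w}  (via <L> <S>, <E> <K> w)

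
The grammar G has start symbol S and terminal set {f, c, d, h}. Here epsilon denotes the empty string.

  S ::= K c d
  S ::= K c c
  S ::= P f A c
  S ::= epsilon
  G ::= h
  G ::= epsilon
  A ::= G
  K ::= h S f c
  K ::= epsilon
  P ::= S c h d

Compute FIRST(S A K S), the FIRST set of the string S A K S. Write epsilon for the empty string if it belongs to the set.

{epsilon, c, h}

FIRST(G) = {epsilon, h}
FIRST(K) = {epsilon, h}
FIRST(A) = {epsilon, h}  (via G)
FIRST(S) = {epsilon, c, h}  (via K c d, K c c, P f A c)
FIRST(P) = {c, h}  (via S c h d)
FIRST(S A K S): take FIRST of each symbol in turn, carrying on past any symbol whose FIRST contains epsilon; result {epsilon, c, h}.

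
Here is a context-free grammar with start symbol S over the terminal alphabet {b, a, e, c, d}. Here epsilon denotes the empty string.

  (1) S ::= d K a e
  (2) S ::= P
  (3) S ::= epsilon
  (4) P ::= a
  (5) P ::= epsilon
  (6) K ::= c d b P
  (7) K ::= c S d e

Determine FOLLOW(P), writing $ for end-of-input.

{$, a, d}

FIRST(P): from P::=a we get {a}; from P::=epsilon we get {epsilon}. So FIRST(P) = {epsilon, a}.
FIRST(K): from K::=c d b P we get {c}; from K::=c S d e we get {c}. So FIRST(K) = {c}.
FIRST(S): from S::=d K a e we get {d}; from S::=P we get {epsilon, a}; from S::=epsilon we get {epsilon}. So FIRST(S) = {epsilon, a, d}.
FOLLOW(S) includes $ since S is the start symbol.
FOLLOW(S): in K::=c S d e, S is followed by d e with FIRST {d}. Thus FOLLOW(S) = {$, d}.
FOLLOW(K): in S::=d K a e, K is followed by a e with FIRST {a}. Thus FOLLOW(K) = {a}.
FOLLOW(P): in S::=P, the suffix after P is empty, so FOLLOW(P) ⊇ FOLLOW(S) = {$, d}; in K::=c d b P, the suffix after P is empty, so FOLLOW(P) ⊇ FOLLOW(K) = {a}. Thus FOLLOW(P) = {$, a, d}.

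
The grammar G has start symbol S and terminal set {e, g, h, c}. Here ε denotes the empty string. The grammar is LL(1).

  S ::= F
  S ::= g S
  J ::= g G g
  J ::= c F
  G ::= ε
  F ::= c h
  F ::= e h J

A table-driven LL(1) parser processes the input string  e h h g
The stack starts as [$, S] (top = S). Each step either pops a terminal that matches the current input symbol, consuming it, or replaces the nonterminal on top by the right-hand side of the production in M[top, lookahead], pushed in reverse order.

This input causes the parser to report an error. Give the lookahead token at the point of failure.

step 1: stack=$ S  input=e h h g $  — expand S ::= F
step 2: stack=$ F  input=e h h g $  — expand F ::= e h J
step 3: stack=$ J h e  input=e h h g $  — match e
step 4: stack=$ J h  input=h h g $  — match h
step 5: stack=$ J  input=h g $  — error: M[J, h] is empty

h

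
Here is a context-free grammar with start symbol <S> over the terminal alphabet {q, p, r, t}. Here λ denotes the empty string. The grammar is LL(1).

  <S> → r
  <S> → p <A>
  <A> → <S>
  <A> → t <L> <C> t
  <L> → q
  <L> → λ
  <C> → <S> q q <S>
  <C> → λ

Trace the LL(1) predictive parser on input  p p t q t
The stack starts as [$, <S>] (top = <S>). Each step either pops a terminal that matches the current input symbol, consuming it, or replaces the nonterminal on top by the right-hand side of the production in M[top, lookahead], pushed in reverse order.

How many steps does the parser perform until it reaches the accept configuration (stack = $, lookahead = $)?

11

      Stack          Input        Action
   1  $ <S>          p p t q t $  expand <S> → p <A>
   2  $ <A> p        p p t q t $  match p
   3  $ <A>          p t q t $    expand <A> → <S>
   4  $ <S>          p t q t $    expand <S> → p <A>
   5  $ <A> p        p t q t $    match p
   6  $ <A>          t q t $      expand <A> → t <L> <C> t
   7  $ t <C> <L> t  t q t $      match t
   8  $ t <C> <L>    q t $        expand <L> → q
   9  $ t <C> q      q t $        match q
  10  $ t <C>        t $          expand <C> → λ
  11  $ t            t $          match t
Accept reached after 11 steps.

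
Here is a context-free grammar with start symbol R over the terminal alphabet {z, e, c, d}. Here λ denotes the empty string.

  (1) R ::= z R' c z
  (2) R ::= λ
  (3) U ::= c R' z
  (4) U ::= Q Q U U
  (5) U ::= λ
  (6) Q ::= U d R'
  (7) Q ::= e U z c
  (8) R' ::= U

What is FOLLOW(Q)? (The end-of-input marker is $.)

{c, d, e, z}

FIRST(R) = {λ, z}
FIRST(U) = {λ, c, d, e}  (via Q Q U U)
FIRST(Q) = {c, d, e}  (via U d R')
FIRST(R') = {λ, c, d, e}  (via U)
FOLLOW(R) includes $ since R is the start symbol.
FOLLOW(R): R appears on no right-hand side. Thus FOLLOW(R) = {$}.
FOLLOW(U): in U::=Q Q U U (occurrence 1), U is followed by U with FIRST {λ, c, d, e}; in U::=Q Q U U (occurrence 1), the suffix after U is nullable (adds nothing new); in U::=Q Q U U (occurrence 2), the suffix after U is empty (adds nothing new); in Q::=U d R', U is followed by d R' with FIRST {d}; in Q::=e U z c, U is followed by z c with FIRST {z}; in R'::=U, the suffix after U is empty, so FOLLOW(U) ⊇ FOLLOW(R') = {c, d, e, z}. Thus FOLLOW(U) = {c, d, e, z}.
FOLLOW(Q): in U::=Q Q U U (occurrence 1), Q is followed by Q U U with FIRST {c, d, e}; in U::=Q Q U U (occurrence 2), Q is followed by U U with FIRST {λ, c, d, e}; in U::=Q Q U U (occurrence 2), the suffix after Q is nullable, so FOLLOW(Q) ⊇ FOLLOW(U) = {c, d, e, z}. Thus FOLLOW(Q) = {c, d, e, z}.
FOLLOW(R'): in R::=z R' c z, R' is followed by c z with FIRST {c}; in U::=c R' z, R' is followed by z with FIRST {z}; in Q::=U d R', the suffix after R' is empty, so FOLLOW(R') ⊇ FOLLOW(Q) = {c, d, e, z}. Thus FOLLOW(R') = {c, d, e, z}.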